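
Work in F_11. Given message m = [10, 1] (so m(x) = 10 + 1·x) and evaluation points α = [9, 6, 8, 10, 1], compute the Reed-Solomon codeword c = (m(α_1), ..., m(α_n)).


c = [8, 5, 7, 9, 0]

Message polynomial: m(x) = 10 + 1·x (mod 11).
For each evaluation point α_i, compute m(α_i) mod 11:
  α_1 = 9: Horner steps 1 → 8, so m(9) = 8.
  α_2 = 6: Horner steps 1 → 5, so m(6) = 5.
  α_3 = 8: Horner steps 1 → 7, so m(8) = 7.
  α_4 = 10: Horner steps 1 → 9, so m(10) = 9.
  α_5 = 1: Horner steps 1 → 0, so m(1) = 0.
Codeword c = [8, 5, 7, 9, 0] ∈ F_11^5.


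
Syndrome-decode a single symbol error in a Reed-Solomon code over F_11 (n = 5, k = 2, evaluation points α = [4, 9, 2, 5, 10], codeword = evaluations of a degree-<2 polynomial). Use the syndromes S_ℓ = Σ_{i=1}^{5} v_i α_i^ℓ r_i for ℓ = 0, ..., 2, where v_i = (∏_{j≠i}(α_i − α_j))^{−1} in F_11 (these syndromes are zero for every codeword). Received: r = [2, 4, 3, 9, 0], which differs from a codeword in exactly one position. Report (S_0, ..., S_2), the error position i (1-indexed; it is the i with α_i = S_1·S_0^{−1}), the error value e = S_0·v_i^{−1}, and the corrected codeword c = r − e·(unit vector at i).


S = (8, 5, 10), error at position 3, error magnitude e = 4, c = [2, 4, 10, 9, 0].

Step 1: column multipliers v_i = (∏_{j≠i}(α_i − α_j))^{−1} mod 11.
  i = 1 (α = 4): (4−9)(4−2)(4−5)(4−10) = (−5)·2·(−1)·(−6) = −60 ≡ 6, so v_1 = 6^{−1} = 2 (mod 11).
  i = 2 (α = 9): (9−4)(9−2)(9−5)(9−10) = 5·7·4·(−1) = −140 ≡ 3, so v_2 = 3^{−1} = 4 (mod 11).
  i = 3 (α = 2): (2−4)(2−9)(2−5)(2−10) = (−2)·(−7)·(−3)·(−8) = 336 ≡ 6, so v_3 = 6^{−1} = 2 (mod 11).
  i = 4 (α = 5): (5−4)(5−9)(5−2)(5−10) = 1·(−4)·3·(−5) = 60 ≡ 5, so v_4 = 5^{−1} = 9 (mod 11).
  i = 5 (α = 10): (10−4)(10−9)(10−2)(10−5) = 6·1·8·5 = 240 ≡ 9, so v_5 = 9^{−1} = 5 (mod 11).
  v = [2, 4, 2, 9, 5].
Step 2: syndromes of r = [2, 4, 3, 9, 0] (all sums mod 11).
  S_0 = Σ v_i r_i = 2·2 + 4·4 + 2·3 + 9·9 + 5·0 = 107 ≡ 8.
  S_1 = Σ v_i α_i r_i = 2·4·2 + 4·9·4 + 2·2·3 + 9·5·9 + 5·10·0 = 577 ≡ 5.
  α_i^2 mod 11 = [5, 4, 4, 3, 1].
  S_2 = Σ v_i α_i^2 r_i = 2·5·2 + 4·4·4 + 2·4·3 + 9·3·9 + 5·1·0 = 351 ≡ 10.
  S = (8, 5, 10) ≠ 0, so r is not a codeword (an error is present).
Step 3: locate the error. For a single error e at position i, S_ℓ = v_i·e·α_i^ℓ, so α_err = S_1/S_0.
  S_0^{−1} = 8^{−1} = 7 (mod 11), so α_err = 5·7 = 35 ≡ 2 = α_3. Error position i = 3.
  Consistency check: S_2/S_1 = 10·9 = 90 ≡ 2 = α_err ✓ (single-error assumption holds).
Step 4: error magnitude e = S_0/v_3 = S_0·∏_{j≠3}(α_3 − α_j) = 8·6 = 48 ≡ 4 (mod 11).
Step 5: correct position 3: c_3 = r_3 − e = 3 − 4 ≡ 10 (mod 11). Hence c = [2, 4, 10, 9, 0].
  Check: interpolating c through the α_i gives m(x) = 7 + 7·x (degree < 2) with m(α_i) = c_i for every i, so c is indeed a codeword.


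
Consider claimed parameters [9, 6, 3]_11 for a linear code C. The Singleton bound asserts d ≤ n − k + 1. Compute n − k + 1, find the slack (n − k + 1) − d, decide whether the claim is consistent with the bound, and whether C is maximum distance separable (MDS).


Singleton RHS = n − k + 1 = 4, slack = 1, bound satisfied, not MDS.

Singleton bound: d ≤ n − k + 1.
Here n = 9, k = 6, so n − k + 1 = 4.
Given d = 3, check d ≤ 4: YES.
Slack = (n − k + 1) − d = 1.
The code is NOT MDS (slack = 1 > 0).
Description: the claimed parameters are [9, 6, 3]_11; such a code would be non-MDS.


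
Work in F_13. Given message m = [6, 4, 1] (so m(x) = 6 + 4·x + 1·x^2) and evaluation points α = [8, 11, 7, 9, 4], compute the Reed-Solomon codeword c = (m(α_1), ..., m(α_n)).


c = [11, 2, 5, 6, 12]

Message polynomial: m(x) = 6 + 4·x + 1·x^2 (mod 13).
For each evaluation point α_i, compute m(α_i) mod 13:
  α_1 = 8: Horner steps 1 → 12 → 11, so m(8) = 11.
  α_2 = 11: Horner steps 1 → 2 → 2, so m(11) = 2.
  α_3 = 7: Horner steps 1 → 11 → 5, so m(7) = 5.
  α_4 = 9: Horner steps 1 → 0 → 6, so m(9) = 6.
  α_5 = 4: Horner steps 1 → 8 → 12, so m(4) = 12.
Codeword c = [11, 2, 5, 6, 12] ∈ F_13^5.


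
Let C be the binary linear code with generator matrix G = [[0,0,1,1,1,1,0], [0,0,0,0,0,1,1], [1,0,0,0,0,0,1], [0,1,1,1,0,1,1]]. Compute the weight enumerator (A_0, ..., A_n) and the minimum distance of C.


Weight distribution: A_0 = 1, A_2 = 3, A_3 = 4, A_4 = 3, A_5 = 4, A_6 = 1. Minimum distance d = 2.

Enumerate all 2^4 = 16 messages m ∈ F_2^4.
For each, compute codeword c = mG in F_2^7, then tally its weight.
  m = 0000 → c = 0000000, weight = 0.
  m = 1000 → c = 0011110, weight = 4.
  m = 0100 → c = 0000011, weight = 2.
  m = 1100 → c = 0011101, weight = 4.
  m = 0010 → c = 1000001, weight = 2.
  m = 1010 → c = 1011111, weight = 6.
  m = 0110 → c = 1000010, weight = 2.
  m = 1110 → c = 1011100, weight = 4.
  m = 0001 → c = 0111011, weight = 5.
  m = 1001 → c = 0100101, weight = 3.
  m = 0101 → c = 0111000, weight = 3.
  m = 1101 → c = 0100110, weight = 3.
  m = 0011 → c = 1111010, weight = 5.
  m = 1011 → c = 1100100, weight = 3.
  m = 0111 → c = 1111001, weight = 5.
  m = 1111 → c = 1100111, weight = 5.
Tally weights:
  weight 0: 1 codewords.
  weight 2: 3 codewords.
  weight 3: 4 codewords.
  weight 4: 3 codewords.
  weight 5: 4 codewords.
  weight 6: 1 codewords.
Minimum distance d = smallest w > 0 with A_w > 0 = 2.
Sanity: Σ A_w = 16 = 2^4 = 16 ✓.


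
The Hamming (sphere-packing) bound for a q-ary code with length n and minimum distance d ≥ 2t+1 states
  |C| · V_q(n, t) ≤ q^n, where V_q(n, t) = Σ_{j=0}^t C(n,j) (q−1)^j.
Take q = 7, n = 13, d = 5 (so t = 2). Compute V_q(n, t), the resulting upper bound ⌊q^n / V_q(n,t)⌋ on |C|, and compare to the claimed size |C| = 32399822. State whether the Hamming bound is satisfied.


V_q(n, t) = 2887, q^n = 96889010407, Hamming bound = 33560446, |C| = 32399822 ≤ bound (satisfied).

Step 1: Compute V_q(n, t) = Σ_{j=0}^2 C(n, j) (q−1)^j.
  j = 0: C(13,0)·(6)^0 = 1·1 = 1.
  j = 1: C(13,1)·(6)^1 = 13·6 = 78.
  j = 2: C(13,2)·(6)^2 = 78·36 = 2808.
  V_q(n, t) = 1 + 78 + 2808 = 2887.
Step 2: q^n = 7^13 = 96889010407.
Step 3: Hamming bound ⌊q^n / V_q(n,t)⌋ = ⌊96889010407/2887⌋ = 33560446.
Step 4: Compare |C| = 32399822 to 33560446: satisfied.
The claimed |C| lies below the Hamming bound.


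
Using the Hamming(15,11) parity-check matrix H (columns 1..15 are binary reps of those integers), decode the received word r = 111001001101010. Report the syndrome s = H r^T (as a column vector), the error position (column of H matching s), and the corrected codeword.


s = (0, 1, 1, 1)^T, error position = 7, corrected codeword c = 111001101101010

Compute s = H r^T mod 2 one row at a time:
  s_1 = 0 + 1 + 1 + 0 + 1 + 0 + 1 + 0 = 4 ≡ 0 (mod 2).
  s_2 = 0 + 0 + 1 + 0 + 1 + 0 + 1 + 0 = 3 ≡ 1 (mod 2).
  s_3 = 1 + 1 + 1 + 0 + 1 + 0 + 1 + 0 = 5 ≡ 1 (mod 2).
  s_4 = 1 + 1 + 0 + 0 + 1 + 0 + 0 + 0 = 3 ≡ 1 (mod 2).
s = (0, 1, 1, 1)^T — this equals column 7 of H (binary 0111), so error is at position 7.
Correct: flip bit 7 of r = 111001001101010 to get c = 111001101101010.


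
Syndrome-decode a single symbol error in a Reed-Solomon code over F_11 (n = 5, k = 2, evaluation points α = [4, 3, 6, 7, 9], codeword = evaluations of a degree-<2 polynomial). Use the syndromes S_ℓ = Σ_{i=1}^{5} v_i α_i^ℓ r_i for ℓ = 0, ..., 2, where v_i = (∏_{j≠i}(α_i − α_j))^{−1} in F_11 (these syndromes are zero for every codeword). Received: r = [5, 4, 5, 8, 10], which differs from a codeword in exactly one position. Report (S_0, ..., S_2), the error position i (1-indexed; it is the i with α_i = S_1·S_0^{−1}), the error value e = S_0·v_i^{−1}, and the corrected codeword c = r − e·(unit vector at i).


S = (6, 3, 7), error at position 3, error magnitude e = 9, c = [5, 4, 7, 8, 10].

Step 1: column multipliers v_i = (∏_{j≠i}(α_i − α_j))^{−1} mod 11.
  i = 1 (α = 4): (4−3)(4−6)(4−7)(4−9) = 1·(−2)·(−3)·(−5) = −30 ≡ 3, so v_1 = 3^{−1} = 4 (mod 11).
  i = 2 (α = 3): (3−4)(3−6)(3−7)(3−9) = (−1)·(−3)·(−4)·(−6) = 72 ≡ 6, so v_2 = 6^{−1} = 2 (mod 11).
  i = 3 (α = 6): (6−4)(6−3)(6−7)(6−9) = 2·3·(−1)·(−3) = 18 ≡ 7, so v_3 = 7^{−1} = 8 (mod 11).
  i = 4 (α = 7): (7−4)(7−3)(7−6)(7−9) = 3·4·1·(−2) = −24 ≡ 9, so v_4 = 9^{−1} = 5 (mod 11).
  i = 5 (α = 9): (9−4)(9−3)(9−6)(9−7) = 5·6·3·2 = 180 ≡ 4, so v_5 = 4^{−1} = 3 (mod 11).
  v = [4, 2, 8, 5, 3].
Step 2: syndromes of r = [5, 4, 5, 8, 10] (all sums mod 11).
  S_0 = Σ v_i r_i = 4·5 + 2·4 + 8·5 + 5·8 + 3·10 = 138 ≡ 6.
  S_1 = Σ v_i α_i r_i = 4·4·5 + 2·3·4 + 8·6·5 + 5·7·8 + 3·9·10 = 894 ≡ 3.
  α_i^2 mod 11 = [5, 9, 3, 5, 4].
  S_2 = Σ v_i α_i^2 r_i = 4·5·5 + 2·9·4 + 8·3·5 + 5·5·8 + 3·4·10 = 612 ≡ 7.
  S = (6, 3, 7) ≠ 0, so r is not a codeword (an error is present).
Step 3: locate the error. For a single error e at position i, S_ℓ = v_i·e·α_i^ℓ, so α_err = S_1/S_0.
  S_0^{−1} = 6^{−1} = 2 (mod 11), so α_err = 3·2 = 6 ≡ 6 = α_3. Error position i = 3.
  Consistency check: S_2/S_1 = 7·4 = 28 ≡ 6 = α_err ✓ (single-error assumption holds).
Step 4: error magnitude e = S_0/v_3 = S_0·∏_{j≠3}(α_3 − α_j) = 6·7 = 42 ≡ 9 (mod 11).
Step 5: correct position 3: c_3 = r_3 − e = 5 − 9 ≡ 7 (mod 11). Hence c = [5, 4, 7, 8, 10].
  Check: interpolating c through the α_i gives m(x) = 1 + 1·x (degree < 2) with m(α_i) = c_i for every i, so c is indeed a codeword.


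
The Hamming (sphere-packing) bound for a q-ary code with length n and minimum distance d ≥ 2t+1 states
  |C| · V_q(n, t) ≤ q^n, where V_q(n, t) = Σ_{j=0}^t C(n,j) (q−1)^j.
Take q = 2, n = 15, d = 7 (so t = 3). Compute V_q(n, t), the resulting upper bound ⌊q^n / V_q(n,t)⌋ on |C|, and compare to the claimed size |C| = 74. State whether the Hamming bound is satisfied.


V_q(n, t) = 576, q^n = 32768, Hamming bound = 56, |C| = 74 > bound (violated).

Step 1: Compute V_q(n, t) = Σ_{j=0}^3 C(n, j) (q−1)^j.
  j = 0: C(15,0)·(1)^0 = 1·1 = 1.
  j = 1: C(15,1)·(1)^1 = 15·1 = 15.
  j = 2: C(15,2)·(1)^2 = 105·1 = 105.
  j = 3: C(15,3)·(1)^3 = 455·1 = 455.
  V_q(n, t) = 1 + 15 + 105 + 455 = 576.
Step 2: q^n = 2^15 = 32768.
Step 3: Hamming bound ⌊q^n / V_q(n,t)⌋ = ⌊32768/576⌋ = 56.
Step 4: Compare |C| = 74 to 56: violated.
The claimed |C| lies above the Hamming bound, so no 2-ary code of length 15 with d ≥ 7 can have 74 codewords.


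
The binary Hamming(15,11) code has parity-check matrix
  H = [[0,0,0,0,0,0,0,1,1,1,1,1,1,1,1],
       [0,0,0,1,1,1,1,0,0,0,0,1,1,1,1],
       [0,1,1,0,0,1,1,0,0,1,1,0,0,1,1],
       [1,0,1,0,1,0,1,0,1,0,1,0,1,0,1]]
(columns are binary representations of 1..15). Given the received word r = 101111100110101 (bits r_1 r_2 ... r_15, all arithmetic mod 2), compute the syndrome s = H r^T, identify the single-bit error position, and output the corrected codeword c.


s = (0, 0, 0, 1)^T, error position = 1, corrected codeword c = 001111100110101

Compute s = H r^T mod 2 one row at a time:
  s_1 = 0 + 0 + 1 + 1 + 0 + 1 + 0 + 1 = 4 ≡ 0 (mod 2).
  s_2 = 1 + 1 + 1 + 1 + 0 + 1 + 0 + 1 = 6 ≡ 0 (mod 2).
  s_3 = 0 + 1 + 1 + 1 + 1 + 1 + 0 + 1 = 6 ≡ 0 (mod 2).
  s_4 = 1 + 1 + 1 + 1 + 0 + 1 + 1 + 1 = 7 ≡ 1 (mod 2).
s = (0, 0, 0, 1)^T — this equals column 1 of H (binary 0001), so error is at position 1.
Correct: flip bit 1 of r = 101111100110101 to get c = 001111100110101.


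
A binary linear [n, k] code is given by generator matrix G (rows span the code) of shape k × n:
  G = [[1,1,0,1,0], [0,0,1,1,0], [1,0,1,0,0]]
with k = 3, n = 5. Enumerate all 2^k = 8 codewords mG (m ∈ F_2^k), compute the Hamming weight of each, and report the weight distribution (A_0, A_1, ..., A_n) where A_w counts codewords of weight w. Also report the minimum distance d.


Weight distribution: A_0 = 1, A_1 = 1, A_2 = 3, A_3 = 3. Minimum distance d = 1.

Enumerate all 2^3 = 8 messages m ∈ F_2^3.
For each, compute codeword c = mG in F_2^5, then tally its weight.
  m = 000 → c = 00000, weight = 0.
  m = 100 → c = 11010, weight = 3.
  m = 010 → c = 00110, weight = 2.
  m = 110 → c = 11100, weight = 3.
  m = 001 → c = 10100, weight = 2.
  m = 101 → c = 01110, weight = 3.
  m = 011 → c = 10010, weight = 2.
  m = 111 → c = 01000, weight = 1.
Tally weights:
  weight 0: 1 codewords.
  weight 1: 1 codewords.
  weight 2: 3 codewords.
  weight 3: 3 codewords.
Minimum distance d = smallest w > 0 with A_w > 0 = 1.
Sanity: Σ A_w = 8 = 2^3 = 8 ✓.


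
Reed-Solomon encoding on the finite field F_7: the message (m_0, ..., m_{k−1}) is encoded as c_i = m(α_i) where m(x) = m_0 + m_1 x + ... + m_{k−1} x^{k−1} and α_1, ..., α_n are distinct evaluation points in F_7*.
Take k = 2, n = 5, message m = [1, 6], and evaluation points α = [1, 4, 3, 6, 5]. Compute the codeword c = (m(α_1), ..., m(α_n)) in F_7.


c = [0, 4, 5, 2, 3]

Message polynomial: m(x) = 1 + 6·x (mod 7).
For each evaluation point α_i, compute m(α_i) mod 7:
  α_1 = 1: Horner steps 6 → 0, so m(1) = 0.
  α_2 = 4: Horner steps 6 → 4, so m(4) = 4.
  α_3 = 3: Horner steps 6 → 5, so m(3) = 5.
  α_4 = 6: Horner steps 6 → 2, so m(6) = 2.
  α_5 = 5: Horner steps 6 → 3, so m(5) = 3.
Codeword c = [0, 4, 5, 2, 3] ∈ F_7^5.


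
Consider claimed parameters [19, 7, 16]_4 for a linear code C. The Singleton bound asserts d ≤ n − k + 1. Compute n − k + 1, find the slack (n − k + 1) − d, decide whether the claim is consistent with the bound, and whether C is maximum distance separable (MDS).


Singleton RHS = n − k + 1 = 13, slack = -3, bound violated (no such code; not MDS).

Singleton bound: d ≤ n − k + 1.
Here n = 19, k = 7, so n − k + 1 = 13.
Given d = 16, check d ≤ 13: NO.
Slack = (n − k + 1) − d = -3.
The slack is negative: d = 16 exceeds n − k + 1 = 13 by 3, so the Singleton bound is violated and no linear [19, 7, 16]_4 code can exist. In particular it is not MDS (MDS requires d = n − k + 1 exactly).
Description: the claimed parameters are [19, 7, 16]_4; such a code would be impossible (violates the Singleton bound).


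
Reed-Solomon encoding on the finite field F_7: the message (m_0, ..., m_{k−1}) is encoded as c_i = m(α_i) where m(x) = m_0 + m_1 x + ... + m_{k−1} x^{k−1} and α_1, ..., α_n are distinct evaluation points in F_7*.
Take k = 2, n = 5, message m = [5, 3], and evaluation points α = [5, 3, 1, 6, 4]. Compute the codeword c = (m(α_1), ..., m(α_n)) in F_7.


c = [6, 0, 1, 2, 3]

Message polynomial: m(x) = 5 + 3·x (mod 7).
For each evaluation point α_i, compute m(α_i) mod 7:
  α_1 = 5: Horner steps 3 → 6, so m(5) = 6.
  α_2 = 3: Horner steps 3 → 0, so m(3) = 0.
  α_3 = 1: Horner steps 3 → 1, so m(1) = 1.
  α_4 = 6: Horner steps 3 → 2, so m(6) = 2.
  α_5 = 4: Horner steps 3 → 3, so m(4) = 3.
Codeword c = [6, 0, 1, 2, 3] ∈ F_7^5.


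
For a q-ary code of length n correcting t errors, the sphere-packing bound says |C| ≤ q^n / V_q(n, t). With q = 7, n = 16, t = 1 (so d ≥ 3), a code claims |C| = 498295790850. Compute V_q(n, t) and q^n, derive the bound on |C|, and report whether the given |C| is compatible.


V_q(n, t) = 97, q^n = 33232930569601, Hamming bound = 342607531645, |C| = 498295790850 > bound (violated).

Step 1: Compute V_q(n, t) = Σ_{j=0}^1 C(n, j) (q−1)^j.
  j = 0: C(16,0)·(6)^0 = 1·1 = 1.
  j = 1: C(16,1)·(6)^1 = 16·6 = 96.
  V_q(n, t) = 1 + 96 = 97.
Step 2: q^n = 7^16 = 33232930569601.
Step 3: Hamming bound ⌊q^n / V_q(n,t)⌋ = ⌊33232930569601/97⌋ = 342607531645.
Step 4: Compare |C| = 498295790850 to 342607531645: violated.
The claimed |C| lies above the Hamming bound, so no 7-ary code of length 16 with d ≥ 3 can have 498295790850 codewords.


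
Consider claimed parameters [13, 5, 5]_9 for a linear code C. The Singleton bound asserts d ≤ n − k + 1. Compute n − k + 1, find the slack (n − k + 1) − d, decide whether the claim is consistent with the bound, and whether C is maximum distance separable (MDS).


Singleton RHS = n − k + 1 = 9, slack = 4, bound satisfied, not MDS.

Singleton bound: d ≤ n − k + 1.
Here n = 13, k = 5, so n − k + 1 = 9.
Given d = 5, check d ≤ 9: YES.
Slack = (n − k + 1) − d = 4.
The code is NOT MDS (slack = 4 > 0).
Description: the claimed parameters are [13, 5, 5]_9; such a code would be non-MDS.


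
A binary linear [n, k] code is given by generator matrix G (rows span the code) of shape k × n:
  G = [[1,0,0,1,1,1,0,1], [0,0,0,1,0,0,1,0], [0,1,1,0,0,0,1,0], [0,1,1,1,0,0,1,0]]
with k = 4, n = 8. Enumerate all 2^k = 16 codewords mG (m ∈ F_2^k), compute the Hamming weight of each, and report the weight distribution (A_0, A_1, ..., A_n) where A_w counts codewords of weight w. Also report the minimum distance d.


Weight distribution: A_0 = 1, A_1 = 2, A_2 = 2, A_3 = 2, A_4 = 2, A_5 = 2, A_6 = 2, A_7 = 2, A_8 = 1. Minimum distance d = 1.

Enumerate all 2^4 = 16 messages m ∈ F_2^4.
For each, compute codeword c = mG in F_2^8, then tally its weight.
  m = 0000 → c = 00000000, weight = 0.
  m = 1000 → c = 10011101, weight = 5.
  m = 0100 → c = 00010010, weight = 2.
  m = 1100 → c = 10001111, weight = 5.
  m = 0010 → c = 01100010, weight = 3.
  m = 1010 → c = 11111111, weight = 8.
  m = 0110 → c = 01110000, weight = 3.
  m = 1110 → c = 11101101, weight = 6.
  m = 0001 → c = 01110010, weight = 4.
  m = 1001 → c = 11101111, weight = 7.
  m = 0101 → c = 01100000, weight = 2.
  m = 1101 → c = 11111101, weight = 7.
  m = 0011 → c = 00010000, weight = 1.
  m = 1011 → c = 10001101, weight = 4.
  m = 0111 → c = 00000010, weight = 1.
  m = 1111 → c = 10011111, weight = 6.
Tally weights:
  weight 0: 1 codewords.
  weight 1: 2 codewords.
  weight 2: 2 codewords.
  weight 3: 2 codewords.
  weight 4: 2 codewords.
  weight 5: 2 codewords.
  weight 6: 2 codewords.
  weight 7: 2 codewords.
  weight 8: 1 codewords.
Minimum distance d = smallest w > 0 with A_w > 0 = 1.
Sanity: Σ A_w = 16 = 2^4 = 16 ✓.


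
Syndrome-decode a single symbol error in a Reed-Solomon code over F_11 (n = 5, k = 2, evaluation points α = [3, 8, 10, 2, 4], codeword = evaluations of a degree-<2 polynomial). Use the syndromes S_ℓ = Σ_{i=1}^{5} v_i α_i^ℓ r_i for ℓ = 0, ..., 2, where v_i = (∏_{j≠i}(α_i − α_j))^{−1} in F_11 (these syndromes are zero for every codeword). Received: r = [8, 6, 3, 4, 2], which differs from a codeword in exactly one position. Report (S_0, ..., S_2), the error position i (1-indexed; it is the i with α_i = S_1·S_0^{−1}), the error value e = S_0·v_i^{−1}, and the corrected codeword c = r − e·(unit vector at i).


S = (3, 1, 4), error at position 5, error magnitude e = 1, c = [8, 6, 3, 4, 1].

Step 1: column multipliers v_i = (∏_{j≠i}(α_i − α_j))^{−1} mod 11.
  i = 1 (α = 3): (3−8)(3−10)(3−2)(3−4) = (−5)·(−7)·1·(−1) = −35 ≡ 9, so v_1 = 9^{−1} = 5 (mod 11).
  i = 2 (α = 8): (8−3)(8−10)(8−2)(8−4) = 5·(−2)·6·4 = −240 ≡ 2, so v_2 = 2^{−1} = 6 (mod 11).
  i = 3 (α = 10): (10−3)(10−8)(10−2)(10−4) = 7·2·8·6 = 672 ≡ 1, so v_3 = 1^{−1} = 1 (mod 11).
  i = 4 (α = 2): (2−3)(2−8)(2−10)(2−4) = (−1)·(−6)·(−8)·(−2) = 96 ≡ 8, so v_4 = 8^{−1} = 7 (mod 11).
  i = 5 (α = 4): (4−3)(4−8)(4−10)(4−2) = 1·(−4)·(−6)·2 = 48 ≡ 4, so v_5 = 4^{−1} = 3 (mod 11).
  v = [5, 6, 1, 7, 3].
Step 2: syndromes of r = [8, 6, 3, 4, 2] (all sums mod 11).
  S_0 = Σ v_i r_i = 5·8 + 6·6 + 1·3 + 7·4 + 3·2 = 113 ≡ 3.
  S_1 = Σ v_i α_i r_i = 5·3·8 + 6·8·6 + 1·10·3 + 7·2·4 + 3·4·2 = 518 ≡ 1.
  α_i^2 mod 11 = [9, 9, 1, 4, 5].
  S_2 = Σ v_i α_i^2 r_i = 5·9·8 + 6·9·6 + 1·1·3 + 7·4·4 + 3·5·2 = 829 ≡ 4.
  S = (3, 1, 4) ≠ 0, so r is not a codeword (an error is present).
Step 3: locate the error. For a single error e at position i, S_ℓ = v_i·e·α_i^ℓ, so α_err = S_1/S_0.
  S_0^{−1} = 3^{−1} = 4 (mod 11), so α_err = 1·4 = 4 ≡ 4 = α_5. Error position i = 5.
  Consistency check: S_2/S_1 = 4·1 = 4 ≡ 4 = α_err ✓ (single-error assumption holds).
Step 4: error magnitude e = S_0/v_5 = S_0·∏_{j≠5}(α_5 − α_j) = 3·4 = 12 ≡ 1 (mod 11).
Step 5: correct position 5: c_5 = r_5 − e = 2 − 1 ≡ 1 (mod 11). Hence c = [8, 6, 3, 4, 1].
  Check: interpolating c through the α_i gives m(x) = 7 + 4·x (degree < 2) with m(α_i) = c_i for every i, so c is indeed a codeword.


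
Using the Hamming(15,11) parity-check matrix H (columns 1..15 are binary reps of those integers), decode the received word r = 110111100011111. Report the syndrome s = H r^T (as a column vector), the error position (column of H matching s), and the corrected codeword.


s = (1, 0, 0, 0)^T, error position = 8, corrected codeword c = 110111110011111

Compute s = H r^T mod 2 one row at a time:
  s_1 = 0 + 0 + 0 + 1 + 1 + 1 + 1 + 1 = 5 ≡ 1 (mod 2).
  s_2 = 1 + 1 + 1 + 1 + 1 + 1 + 1 + 1 = 8 ≡ 0 (mod 2).
  s_3 = 1 + 0 + 1 + 1 + 0 + 1 + 1 + 1 = 6 ≡ 0 (mod 2).
  s_4 = 1 + 0 + 1 + 1 + 0 + 1 + 1 + 1 = 6 ≡ 0 (mod 2).
s = (1, 0, 0, 0)^T — this equals column 8 of H (binary 1000), so error is at position 8.
Correct: flip bit 8 of r = 110111100011111 to get c = 110111110011111.


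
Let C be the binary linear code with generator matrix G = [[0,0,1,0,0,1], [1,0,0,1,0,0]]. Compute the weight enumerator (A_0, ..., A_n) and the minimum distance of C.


Weight distribution: A_0 = 1, A_2 = 2, A_4 = 1. Minimum distance d = 2.

Enumerate all 2^2 = 4 messages m ∈ F_2^2.
For each, compute codeword c = mG in F_2^6, then tally its weight.
  m = 00 → c = 000000, weight = 0.
  m = 10 → c = 001001, weight = 2.
  m = 01 → c = 100100, weight = 2.
  m = 11 → c = 101101, weight = 4.
Tally weights:
  weight 0: 1 codewords.
  weight 2: 2 codewords.
  weight 4: 1 codewords.
Minimum distance d = smallest w > 0 with A_w > 0 = 2.
Sanity: Σ A_w = 4 = 2^2 = 4 ✓.


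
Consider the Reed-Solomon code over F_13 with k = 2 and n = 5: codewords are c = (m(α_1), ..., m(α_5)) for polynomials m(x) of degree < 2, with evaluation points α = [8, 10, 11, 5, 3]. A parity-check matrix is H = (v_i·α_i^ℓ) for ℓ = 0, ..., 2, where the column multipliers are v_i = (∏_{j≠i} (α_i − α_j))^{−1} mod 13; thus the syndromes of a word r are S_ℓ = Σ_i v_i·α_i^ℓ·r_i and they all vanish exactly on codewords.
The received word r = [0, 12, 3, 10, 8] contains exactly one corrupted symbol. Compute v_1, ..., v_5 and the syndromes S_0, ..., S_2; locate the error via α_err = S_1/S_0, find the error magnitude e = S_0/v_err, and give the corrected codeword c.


S = (11, 6, 8), error at position 2, error magnitude e = 10, c = [0, 2, 3, 10, 8].

Step 1: column multipliers v_i = (∏_{j≠i}(α_i − α_j))^{−1} mod 13.
  i = 1 (α = 8): (8−10)(8−11)(8−5)(8−3) = (−2)·(−3)·3·5 = 90 ≡ 12, so v_1 = 12^{−1} = 12 (mod 13).
  i = 2 (α = 10): (10−8)(10−11)(10−5)(10−3) = 2·(−1)·5·7 = −70 ≡ 8, so v_2 = 8^{−1} = 5 (mod 13).
  i = 3 (α = 11): (11−8)(11−10)(11−5)(11−3) = 3·1·6·8 = 144 ≡ 1, so v_3 = 1^{−1} = 1 (mod 13).
  i = 4 (α = 5): (5−8)(5−10)(5−11)(5−3) = (−3)·(−5)·(−6)·2 = −180 ≡ 2, so v_4 = 2^{−1} = 7 (mod 13).
  i = 5 (α = 3): (3−8)(3−10)(3−11)(3−5) = (−5)·(−7)·(−8)·(−2) = 560 ≡ 1, so v_5 = 1^{−1} = 1 (mod 13).
  v = [12, 5, 1, 7, 1].
Step 2: syndromes of r = [0, 12, 3, 10, 8] (all sums mod 13).
  S_0 = Σ v_i r_i = 12·0 + 5·12 + 1·3 + 7·10 + 1·8 = 141 ≡ 11.
  S_1 = Σ v_i α_i r_i = 12·8·0 + 5·10·12 + 1·11·3 + 7·5·10 + 1·3·8 = 1007 ≡ 6.
  α_i^2 mod 13 = [12, 9, 4, 12, 9].
  S_2 = Σ v_i α_i^2 r_i = 12·12·0 + 5·9·12 + 1·4·3 + 7·12·10 + 1·9·8 = 1464 ≡ 8.
  S = (11, 6, 8) ≠ 0, so r is not a codeword (an error is present).
Step 3: locate the error. For a single error e at position i, S_ℓ = v_i·e·α_i^ℓ, so α_err = S_1/S_0.
  S_0^{−1} = 11^{−1} = 6 (mod 13), so α_err = 6·6 = 36 ≡ 10 = α_2. Error position i = 2.
  Consistency check: S_2/S_1 = 8·11 = 88 ≡ 10 = α_err ✓ (single-error assumption holds).
Step 4: error magnitude e = S_0/v_2 = S_0·∏_{j≠2}(α_2 − α_j) = 11·8 = 88 ≡ 10 (mod 13).
Step 5: correct position 2: c_2 = r_2 − e = 12 − 10 ≡ 2 (mod 13). Hence c = [0, 2, 3, 10, 8].
  Check: interpolating c through the α_i gives m(x) = 5 + 1·x (degree < 2) with m(α_i) = c_i for every i, so c is indeed a codeword.


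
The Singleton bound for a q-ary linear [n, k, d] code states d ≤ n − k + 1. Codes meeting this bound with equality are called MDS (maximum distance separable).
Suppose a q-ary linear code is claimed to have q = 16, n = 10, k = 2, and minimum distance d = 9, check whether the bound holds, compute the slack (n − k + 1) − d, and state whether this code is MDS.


Singleton RHS = n − k + 1 = 9, slack = 0, bound satisfied, MDS.

Singleton bound: d ≤ n − k + 1.
Here n = 10, k = 2, so n − k + 1 = 9.
Given d = 9, check d ≤ 9: YES.
Slack = (n − k + 1) − d = 0.
The code is MDS (slack = 0).
Description: the claimed parameters are [10, 2, 9]_16; such a code would be MDS (meets Singleton bound).


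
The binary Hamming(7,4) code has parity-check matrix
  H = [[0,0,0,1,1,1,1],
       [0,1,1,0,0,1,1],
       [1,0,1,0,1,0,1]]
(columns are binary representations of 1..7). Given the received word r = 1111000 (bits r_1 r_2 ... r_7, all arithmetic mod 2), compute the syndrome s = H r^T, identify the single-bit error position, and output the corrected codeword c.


s = (1, 0, 0)^T, error position = 4, corrected codeword c = 1110000

Compute s = H r^T mod 2 one row at a time:
  s_1 = 1 + 0 + 0 + 0 = 1 ≡ 1 (mod 2).
  s_2 = 1 + 1 + 0 + 0 = 2 ≡ 0 (mod 2).
  s_3 = 1 + 1 + 0 + 0 = 2 ≡ 0 (mod 2).
s = (1, 0, 0)^T — this equals column 4 of H (binary 100), so error is at position 4.
Correct: flip bit 4 of r = 1111000 to get c = 1110000.


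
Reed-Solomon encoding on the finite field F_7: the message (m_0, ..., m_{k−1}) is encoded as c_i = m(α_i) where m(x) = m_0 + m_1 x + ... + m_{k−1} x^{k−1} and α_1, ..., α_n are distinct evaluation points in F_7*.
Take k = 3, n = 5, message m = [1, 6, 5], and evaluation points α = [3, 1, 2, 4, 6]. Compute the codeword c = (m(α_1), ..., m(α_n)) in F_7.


c = [1, 5, 5, 0, 0]

Message polynomial: m(x) = 1 + 6·x + 5·x^2 (mod 7).
For each evaluation point α_i, compute m(α_i) mod 7:
  α_1 = 3: Horner steps 5 → 0 → 1, so m(3) = 1.
  α_2 = 1: Horner steps 5 → 4 → 5, so m(1) = 5.
  α_3 = 2: Horner steps 5 → 2 → 5, so m(2) = 5.
  α_4 = 4: Horner steps 5 → 5 → 0, so m(4) = 0.
  α_5 = 6: Horner steps 5 → 1 → 0, so m(6) = 0.
Codeword c = [1, 5, 5, 0, 0] ∈ F_7^5.


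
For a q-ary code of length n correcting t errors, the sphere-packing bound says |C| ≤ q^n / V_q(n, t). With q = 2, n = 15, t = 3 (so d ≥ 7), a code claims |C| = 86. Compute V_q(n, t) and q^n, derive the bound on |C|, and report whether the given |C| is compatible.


V_q(n, t) = 576, q^n = 32768, Hamming bound = 56, |C| = 86 > bound (violated).

Step 1: Compute V_q(n, t) = Σ_{j=0}^3 C(n, j) (q−1)^j.
  j = 0: C(15,0)·(1)^0 = 1·1 = 1.
  j = 1: C(15,1)·(1)^1 = 15·1 = 15.
  j = 2: C(15,2)·(1)^2 = 105·1 = 105.
  j = 3: C(15,3)·(1)^3 = 455·1 = 455.
  V_q(n, t) = 1 + 15 + 105 + 455 = 576.
Step 2: q^n = 2^15 = 32768.
Step 3: Hamming bound ⌊q^n / V_q(n,t)⌋ = ⌊32768/576⌋ = 56.
Step 4: Compare |C| = 86 to 56: violated.
The claimed |C| lies above the Hamming bound, so no 2-ary code of length 15 with d ≥ 7 can have 86 codewords.


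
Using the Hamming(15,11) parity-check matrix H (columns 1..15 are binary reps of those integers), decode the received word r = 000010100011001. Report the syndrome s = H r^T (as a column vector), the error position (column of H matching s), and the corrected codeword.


s = (1, 0, 1, 0)^T, error position = 10, corrected codeword c = 000010100111001

Compute s = H r^T mod 2 one row at a time:
  s_1 = 0 + 0 + 0 + 1 + 1 + 0 + 0 + 1 = 3 ≡ 1 (mod 2).
  s_2 = 0 + 1 + 0 + 1 + 1 + 0 + 0 + 1 = 4 ≡ 0 (mod 2).
  s_3 = 0 + 0 + 0 + 1 + 0 + 1 + 0 + 1 = 3 ≡ 1 (mod 2).
  s_4 = 0 + 0 + 1 + 1 + 0 + 1 + 0 + 1 = 4 ≡ 0 (mod 2).
s = (1, 0, 1, 0)^T — this equals column 10 of H (binary 1010), so error is at position 10.
Correct: flip bit 10 of r = 000010100011001 to get c = 000010100111001.


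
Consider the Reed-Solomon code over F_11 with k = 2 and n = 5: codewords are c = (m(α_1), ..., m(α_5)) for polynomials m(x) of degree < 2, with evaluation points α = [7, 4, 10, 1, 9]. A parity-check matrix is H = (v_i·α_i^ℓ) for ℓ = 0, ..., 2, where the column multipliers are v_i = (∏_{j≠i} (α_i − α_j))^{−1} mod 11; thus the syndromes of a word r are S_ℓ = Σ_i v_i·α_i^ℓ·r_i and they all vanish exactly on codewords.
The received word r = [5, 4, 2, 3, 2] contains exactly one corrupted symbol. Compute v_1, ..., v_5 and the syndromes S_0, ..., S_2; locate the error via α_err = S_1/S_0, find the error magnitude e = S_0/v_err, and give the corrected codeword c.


S = (5, 6, 5), error at position 3, error magnitude e = 7, c = [5, 4, 6, 3, 2].

Step 1: column multipliers v_i = (∏_{j≠i}(α_i − α_j))^{−1} mod 11.
  i = 1 (α = 7): (7−4)(7−10)(7−1)(7−9) = 3·(−3)·6·(−2) = 108 ≡ 9, so v_1 = 9^{−1} = 5 (mod 11).
  i = 2 (α = 4): (4−7)(4−10)(4−1)(4−9) = (−3)·(−6)·3·(−5) = −270 ≡ 5, so v_2 = 5^{−1} = 9 (mod 11).
  i = 3 (α = 10): (10−7)(10−4)(10−1)(10−9) = 3·6·9·1 = 162 ≡ 8, so v_3 = 8^{−1} = 7 (mod 11).
  i = 4 (α = 1): (1−7)(1−4)(1−10)(1−9) = (−6)·(−3)·(−9)·(−8) = 1296 ≡ 9, so v_4 = 9^{−1} = 5 (mod 11).
  i = 5 (α = 9): (9−7)(9−4)(9−10)(9−1) = 2·5·(−1)·8 = −80 ≡ 8, so v_5 = 8^{−1} = 7 (mod 11).
  v = [5, 9, 7, 5, 7].
Step 2: syndromes of r = [5, 4, 2, 3, 2] (all sums mod 11).
  S_0 = Σ v_i r_i = 5·5 + 9·4 + 7·2 + 5·3 + 7·2 = 104 ≡ 5.
  S_1 = Σ v_i α_i r_i = 5·7·5 + 9·4·4 + 7·10·2 + 5·1·3 + 7·9·2 = 600 ≡ 6.
  α_i^2 mod 11 = [5, 5, 1, 1, 4].
  S_2 = Σ v_i α_i^2 r_i = 5·5·5 + 9·5·4 + 7·1·2 + 5·1·3 + 7·4·2 = 390 ≡ 5.
  S = (5, 6, 5) ≠ 0, so r is not a codeword (an error is present).
Step 3: locate the error. For a single error e at position i, S_ℓ = v_i·e·α_i^ℓ, so α_err = S_1/S_0.
  S_0^{−1} = 5^{−1} = 9 (mod 11), so α_err = 6·9 = 54 ≡ 10 = α_3. Error position i = 3.
  Consistency check: S_2/S_1 = 5·2 = 10 ≡ 10 = α_err ✓ (single-error assumption holds).
Step 4: error magnitude e = S_0/v_3 = S_0·∏_{j≠3}(α_3 − α_j) = 5·8 = 40 ≡ 7 (mod 11).
Step 5: correct position 3: c_3 = r_3 − e = 2 − 7 ≡ 6 (mod 11). Hence c = [5, 4, 6, 3, 2].
  Check: interpolating c through the α_i gives m(x) = 10 + 4·x (degree < 2) with m(α_i) = c_i for every i, so c is indeed a codeword.


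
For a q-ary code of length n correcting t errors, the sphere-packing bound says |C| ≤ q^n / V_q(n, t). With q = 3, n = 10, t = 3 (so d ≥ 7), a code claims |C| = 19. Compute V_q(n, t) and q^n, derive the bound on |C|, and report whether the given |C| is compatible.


V_q(n, t) = 1161, q^n = 59049, Hamming bound = 50, |C| = 19 ≤ bound (satisfied).

Step 1: Compute V_q(n, t) = Σ_{j=0}^3 C(n, j) (q−1)^j.
  j = 0: C(10,0)·(2)^0 = 1·1 = 1.
  j = 1: C(10,1)·(2)^1 = 10·2 = 20.
  j = 2: C(10,2)·(2)^2 = 45·4 = 180.
  j = 3: C(10,3)·(2)^3 = 120·8 = 960.
  V_q(n, t) = 1 + 20 + 180 + 960 = 1161.
Step 2: q^n = 3^10 = 59049.
Step 3: Hamming bound ⌊q^n / V_q(n,t)⌋ = ⌊59049/1161⌋ = 50.
Step 4: Compare |C| = 19 to 50: satisfied.
The claimed |C| lies below the Hamming bound.


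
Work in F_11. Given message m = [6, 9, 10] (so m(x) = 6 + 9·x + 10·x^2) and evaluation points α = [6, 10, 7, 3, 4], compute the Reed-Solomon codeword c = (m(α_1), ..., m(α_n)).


c = [2, 7, 9, 2, 4]

Message polynomial: m(x) = 6 + 9·x + 10·x^2 (mod 11).
For each evaluation point α_i, compute m(α_i) mod 11:
  α_1 = 6: Horner steps 10 → 3 → 2, so m(6) = 2.
  α_2 = 10: Horner steps 10 → 10 → 7, so m(10) = 7.
  α_3 = 7: Horner steps 10 → 2 → 9, so m(7) = 9.
  α_4 = 3: Horner steps 10 → 6 → 2, so m(3) = 2.
  α_5 = 4: Horner steps 10 → 5 → 4, so m(4) = 4.
Codeword c = [2, 7, 9, 2, 4] ∈ F_11^5.


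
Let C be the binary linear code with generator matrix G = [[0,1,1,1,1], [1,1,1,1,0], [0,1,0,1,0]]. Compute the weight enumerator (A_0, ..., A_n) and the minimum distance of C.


Weight distribution: A_0 = 1, A_2 = 4, A_4 = 3. Minimum distance d = 2.

Enumerate all 2^3 = 8 messages m ∈ F_2^3.
For each, compute codeword c = mG in F_2^5, then tally its weight.
  m = 000 → c = 00000, weight = 0.
  m = 100 → c = 01111, weight = 4.
  m = 010 → c = 11110, weight = 4.
  m = 110 → c = 10001, weight = 2.
  m = 001 → c = 01010, weight = 2.
  m = 101 → c = 00101, weight = 2.
  m = 011 → c = 10100, weight = 2.
  m = 111 → c = 11011, weight = 4.
Tally weights:
  weight 0: 1 codewords.
  weight 2: 4 codewords.
  weight 4: 3 codewords.
Minimum distance d = smallest w > 0 with A_w > 0 = 2.
Sanity: Σ A_w = 8 = 2^3 = 8 ✓.


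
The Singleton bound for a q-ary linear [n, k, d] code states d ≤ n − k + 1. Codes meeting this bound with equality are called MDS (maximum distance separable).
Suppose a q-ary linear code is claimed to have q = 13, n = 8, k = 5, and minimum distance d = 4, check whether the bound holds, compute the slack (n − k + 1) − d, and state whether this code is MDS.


Singleton RHS = n − k + 1 = 4, slack = 0, bound satisfied, MDS.

Singleton bound: d ≤ n − k + 1.
Here n = 8, k = 5, so n − k + 1 = 4.
Given d = 4, check d ≤ 4: YES.
Slack = (n − k + 1) − d = 0.
The code is MDS (slack = 0).
Description: the claimed parameters are [8, 5, 4]_13; such a code would be MDS (meets Singleton bound).


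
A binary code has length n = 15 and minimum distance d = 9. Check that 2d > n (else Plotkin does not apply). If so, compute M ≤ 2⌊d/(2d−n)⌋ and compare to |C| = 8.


Plotkin bound M ≤ 6; given |C| = 8 > bound (violated).

Check applicability: 2d = 18, n = 15.
2d − n = 3 > 0, so Plotkin applies.
Compute d/(2d−n) = 9/3 ≈ 3.0000.
⌊d/(2d−n)⌋ = 3.
Plotkin bound: M ≤ 2·3 = 6.
Given |C| = 8, check: VIOLATED.
This |C| is above the Plotkin bound, so no binary code with n = 15, d = 9 and 8 codewords exists.


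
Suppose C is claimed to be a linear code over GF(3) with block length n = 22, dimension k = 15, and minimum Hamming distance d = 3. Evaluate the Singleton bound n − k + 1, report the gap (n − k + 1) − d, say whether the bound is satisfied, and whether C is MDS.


Singleton RHS = n − k + 1 = 8, slack = 5, bound satisfied, not MDS.

Singleton bound: d ≤ n − k + 1.
Here n = 22, k = 15, so n − k + 1 = 8.
Given d = 3, check d ≤ 8: YES.
Slack = (n − k + 1) − d = 5.
The code is NOT MDS (slack = 5 > 0).
Description: the claimed parameters are [22, 15, 3]_3; such a code would be non-MDS.


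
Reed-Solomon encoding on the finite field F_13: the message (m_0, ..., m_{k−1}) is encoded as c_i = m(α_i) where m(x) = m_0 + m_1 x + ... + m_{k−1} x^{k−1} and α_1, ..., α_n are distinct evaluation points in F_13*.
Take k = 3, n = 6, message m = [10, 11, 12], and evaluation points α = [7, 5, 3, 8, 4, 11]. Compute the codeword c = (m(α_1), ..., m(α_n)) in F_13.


c = [12, 1, 8, 8, 12, 10]

Message polynomial: m(x) = 10 + 11·x + 12·x^2 (mod 13).
For each evaluation point α_i, compute m(α_i) mod 13:
  α_1 = 7: Horner steps 12 → 4 → 12, so m(7) = 12.
  α_2 = 5: Horner steps 12 → 6 → 1, so m(5) = 1.
  α_3 = 3: Horner steps 12 → 8 → 8, so m(3) = 8.
  α_4 = 8: Horner steps 12 → 3 → 8, so m(8) = 8.
  α_5 = 4: Horner steps 12 → 7 → 12, so m(4) = 12.
  α_6 = 11: Horner steps 12 → 0 → 10, so m(11) = 10.
Codeword c = [12, 1, 8, 8, 12, 10] ∈ F_13^6.


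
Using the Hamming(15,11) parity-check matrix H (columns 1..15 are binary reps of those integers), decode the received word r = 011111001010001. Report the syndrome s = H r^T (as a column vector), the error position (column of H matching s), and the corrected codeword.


s = (1, 0, 1, 1)^T, error position = 11, corrected codeword c = 011111001000001

Compute s = H r^T mod 2 one row at a time:
  s_1 = 0 + 1 + 0 + 1 + 0 + 0 + 0 + 1 = 3 ≡ 1 (mod 2).
  s_2 = 1 + 1 + 1 + 0 + 0 + 0 + 0 + 1 = 4 ≡ 0 (mod 2).
  s_3 = 1 + 1 + 1 + 0 + 0 + 1 + 0 + 1 = 5 ≡ 1 (mod 2).
  s_4 = 0 + 1 + 1 + 0 + 1 + 1 + 0 + 1 = 5 ≡ 1 (mod 2).
s = (1, 0, 1, 1)^T — this equals column 11 of H (binary 1011), so error is at position 11.
Correct: flip bit 11 of r = 011111001010001 to get c = 011111001000001.


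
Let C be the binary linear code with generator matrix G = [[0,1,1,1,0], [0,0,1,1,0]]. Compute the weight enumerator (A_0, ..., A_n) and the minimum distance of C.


Weight distribution: A_0 = 1, A_1 = 1, A_2 = 1, A_3 = 1. Minimum distance d = 1.

Enumerate all 2^2 = 4 messages m ∈ F_2^2.
For each, compute codeword c = mG in F_2^5, then tally its weight.
  m = 00 → c = 00000, weight = 0.
  m = 10 → c = 01110, weight = 3.
  m = 01 → c = 00110, weight = 2.
  m = 11 → c = 01000, weight = 1.
Tally weights:
  weight 0: 1 codewords.
  weight 1: 1 codewords.
  weight 2: 1 codewords.
  weight 3: 1 codewords.
Minimum distance d = smallest w > 0 with A_w > 0 = 1.
Sanity: Σ A_w = 4 = 2^2 = 4 ✓.


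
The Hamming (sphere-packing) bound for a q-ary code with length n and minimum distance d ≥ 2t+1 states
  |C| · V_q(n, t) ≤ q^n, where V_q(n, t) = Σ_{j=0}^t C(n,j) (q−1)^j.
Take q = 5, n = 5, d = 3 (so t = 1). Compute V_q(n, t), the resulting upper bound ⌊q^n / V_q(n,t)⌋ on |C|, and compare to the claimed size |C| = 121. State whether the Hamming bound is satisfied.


V_q(n, t) = 21, q^n = 3125, Hamming bound = 148, |C| = 121 ≤ bound (satisfied).

Step 1: Compute V_q(n, t) = Σ_{j=0}^1 C(n, j) (q−1)^j.
  j = 0: C(5,0)·(4)^0 = 1·1 = 1.
  j = 1: C(5,1)·(4)^1 = 5·4 = 20.
  V_q(n, t) = 1 + 20 = 21.
Step 2: q^n = 5^5 = 3125.
Step 3: Hamming bound ⌊q^n / V_q(n,t)⌋ = ⌊3125/21⌋ = 148.
Step 4: Compare |C| = 121 to 148: satisfied.
The claimed |C| lies below the Hamming bound.


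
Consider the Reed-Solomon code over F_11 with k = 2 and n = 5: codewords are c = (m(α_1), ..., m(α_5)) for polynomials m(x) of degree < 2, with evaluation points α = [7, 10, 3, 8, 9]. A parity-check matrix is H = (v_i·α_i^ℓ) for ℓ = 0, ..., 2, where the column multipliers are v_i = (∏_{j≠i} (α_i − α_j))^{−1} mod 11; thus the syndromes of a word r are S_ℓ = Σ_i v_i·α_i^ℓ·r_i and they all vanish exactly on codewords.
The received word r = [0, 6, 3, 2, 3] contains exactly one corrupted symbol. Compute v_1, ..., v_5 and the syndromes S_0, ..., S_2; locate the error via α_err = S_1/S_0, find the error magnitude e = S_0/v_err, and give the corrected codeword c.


S = (1, 9, 4), error at position 5, error magnitude e = 10, c = [0, 6, 3, 2, 4].

Step 1: column multipliers v_i = (∏_{j≠i}(α_i − α_j))^{−1} mod 11.
  i = 1 (α = 7): (7−10)(7−3)(7−8)(7−9) = (−3)·4·(−1)·(−2) = −24 ≡ 9, so v_1 = 9^{−1} = 5 (mod 11).
  i = 2 (α = 10): (10−7)(10−3)(10−8)(10−9) = 3·7·2·1 = 42 ≡ 9, so v_2 = 9^{−1} = 5 (mod 11).
  i = 3 (α = 3): (3−7)(3−10)(3−8)(3−9) = (−4)·(−7)·(−5)·(−6) = 840 ≡ 4, so v_3 = 4^{−1} = 3 (mod 11).
  i = 4 (α = 8): (8−7)(8−10)(8−3)(8−9) = 1·(−2)·5·(−1) = 10 ≡ 10, so v_4 = 10^{−1} = 10 (mod 11).
  i = 5 (α = 9): (9−7)(9−10)(9−3)(9−8) = 2·(−1)·6·1 = −12 ≡ 10, so v_5 = 10^{−1} = 10 (mod 11).
  v = [5, 5, 3, 10, 10].
Step 2: syndromes of r = [0, 6, 3, 2, 3] (all sums mod 11).
  S_0 = Σ v_i r_i = 5·0 + 5·6 + 3·3 + 10·2 + 10·3 = 89 ≡ 1.
  S_1 = Σ v_i α_i r_i = 5·7·0 + 5·10·6 + 3·3·3 + 10·8·2 + 10·9·3 = 757 ≡ 9.
  α_i^2 mod 11 = [5, 1, 9, 9, 4].
  S_2 = Σ v_i α_i^2 r_i = 5·5·0 + 5·1·6 + 3·9·3 + 10·9·2 + 10·4·3 = 411 ≡ 4.
  S = (1, 9, 4) ≠ 0, so r is not a codeword (an error is present).
Step 3: locate the error. For a single error e at position i, S_ℓ = v_i·e·α_i^ℓ, so α_err = S_1/S_0.
  S_0^{−1} = 1^{−1} = 1 (mod 11), so α_err = 9·1 = 9 ≡ 9 = α_5. Error position i = 5.
  Consistency check: S_2/S_1 = 4·5 = 20 ≡ 9 = α_err ✓ (single-error assumption holds).
Step 4: error magnitude e = S_0/v_5 = S_0·∏_{j≠5}(α_5 − α_j) = 1·10 = 10 ≡ 10 (mod 11).
Step 5: correct position 5: c_5 = r_5 − e = 3 − 10 ≡ 4 (mod 11). Hence c = [0, 6, 3, 2, 4].
  Check: interpolating c through the α_i gives m(x) = 8 + 2·x (degree < 2) with m(α_i) = c_i for every i, so c is indeed a codeword.
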